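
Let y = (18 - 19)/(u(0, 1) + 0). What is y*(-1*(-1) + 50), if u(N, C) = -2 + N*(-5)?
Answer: 51/2 ≈ 25.500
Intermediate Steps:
u(N, C) = -2 - 5*N
y = ½ (y = (18 - 19)/((-2 - 5*0) + 0) = -1/((-2 + 0) + 0) = -1/(-2 + 0) = -1/(-2) = -1*(-½) = ½ ≈ 0.50000)
y*(-1*(-1) + 50) = (-1*(-1) + 50)/2 = (1 + 50)/2 = (½)*51 = 51/2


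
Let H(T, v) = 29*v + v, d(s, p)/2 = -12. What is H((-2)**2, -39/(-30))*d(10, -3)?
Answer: -936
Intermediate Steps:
d(s, p) = -24 (d(s, p) = 2*(-12) = -24)
H(T, v) = 30*v
H((-2)**2, -39/(-30))*d(10, -3) = (30*(-39/(-30)))*(-24) = (30*(-39*(-1/30)))*(-24) = (30*(13/10))*(-24) = 39*(-24) = -936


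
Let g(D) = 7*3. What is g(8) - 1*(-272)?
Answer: 293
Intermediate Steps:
g(D) = 21
g(8) - 1*(-272) = 21 - 1*(-272) = 21 + 272 = 293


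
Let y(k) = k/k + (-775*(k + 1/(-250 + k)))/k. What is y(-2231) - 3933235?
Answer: -21775176490774/5535111 ≈ -3.9340e+6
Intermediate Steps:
y(k) = 1 + (-775*k - 775/(-250 + k))/k
y(-2231) - 3933235 = (-775 - 774*(-2231)**2 + 193500*(-2231))/((-2231)*(-250 - 2231)) - 3933235 = -1/2231*(-775 - 774*4977361 - 431698500)/(-2481) - 3933235 = -1/2231*(-1/2481)*(-775 - 3852477414 - 431698500) - 3933235 = -1/2231*(-1/2481)*(-4284176689) - 3933235 = -4284176689/5535111 - 3933235 = -21775176490774/5535111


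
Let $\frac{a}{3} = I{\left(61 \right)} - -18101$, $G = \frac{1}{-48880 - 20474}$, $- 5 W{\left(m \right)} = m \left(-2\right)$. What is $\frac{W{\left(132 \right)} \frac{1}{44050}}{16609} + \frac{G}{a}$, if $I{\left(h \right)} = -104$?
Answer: $\frac{492443853323}{6848923132327200750} \approx 7.1901 \cdot 10^{-8}$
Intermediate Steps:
$W{\left(m \right)} = \frac{2 m}{5}$ ($W{\left(m \right)} = - \frac{m \left(-2\right)}{5} = - \frac{\left(-2\right) m}{5} = \frac{2 m}{5}$)
$G = - \frac{1}{69354}$ ($G = \frac{1}{-69354} = - \frac{1}{69354} \approx -1.4419 \cdot 10^{-5}$)
$a = 53991$ ($a = 3 \left(-104 - -18101\right) = 3 \left(-104 + 18101\right) = 3 \cdot 17997 = 53991$)
$\frac{W{\left(132 \right)} \frac{1}{44050}}{16609} + \frac{G}{a} = \frac{\frac{2}{5} \cdot 132 \cdot \frac{1}{44050}}{16609} - \frac{1}{69354 \cdot 53991} = \frac{264}{5} \cdot \frac{1}{44050} \cdot \frac{1}{16609} - \frac{1}{3744491814} = \frac{132}{110125} \cdot \frac{1}{16609} - \frac{1}{3744491814} = \frac{132}{1829066125} - \frac{1}{3744491814} = \frac{492443853323}{6848923132327200750}$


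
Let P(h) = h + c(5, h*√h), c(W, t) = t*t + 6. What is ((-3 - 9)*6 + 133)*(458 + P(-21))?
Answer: -537898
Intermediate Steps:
c(W, t) = 6 + t² (c(W, t) = t² + 6 = 6 + t²)
P(h) = 6 + h + h³ (P(h) = h + (6 + (h*√h)²) = h + (6 + (h^(3/2))²) = h + (6 + h³) = 6 + h + h³)
((-3 - 9)*6 + 133)*(458 + P(-21)) = ((-3 - 9)*6 + 133)*(458 + (6 - 21 + (-21)³)) = (-12*6 + 133)*(458 + (6 - 21 - 9261)) = (-72 + 133)*(458 - 9276) = 61*(-8818) = -537898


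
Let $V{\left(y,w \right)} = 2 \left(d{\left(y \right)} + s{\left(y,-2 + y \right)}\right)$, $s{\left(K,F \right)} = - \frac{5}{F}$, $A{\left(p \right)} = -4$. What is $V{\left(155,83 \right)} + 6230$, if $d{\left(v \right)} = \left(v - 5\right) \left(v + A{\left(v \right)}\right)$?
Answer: $\frac{7884080}{153} \approx 51530.0$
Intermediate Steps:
$d{\left(v \right)} = \left(-5 + v\right) \left(-4 + v\right)$ ($d{\left(v \right)} = \left(v - 5\right) \left(v - 4\right) = \left(-5 + v\right) \left(-4 + v\right)$)
$V{\left(y,w \right)} = 40 - 18 y - \frac{10}{-2 + y} + 2 y^{2}$ ($V{\left(y,w \right)} = 2 \left(\left(20 + y^{2} - 9 y\right) - \frac{5}{-2 + y}\right) = 2 \left(20 + y^{2} - 9 y - \frac{5}{-2 + y}\right) = 40 - 18 y - \frac{10}{-2 + y} + 2 y^{2}$)
$V{\left(155,83 \right)} + 6230 = \frac{2 \left(-5 + \left(-2 + 155\right) \left(20 + 155^{2} - 1395\right)\right)}{-2 + 155} + 6230 = \frac{2 \left(-5 + 153 \left(20 + 24025 - 1395\right)\right)}{153} + 6230 = 2 \cdot \frac{1}{153} \left(-5 + 153 \cdot 22650\right) + 6230 = 2 \cdot \frac{1}{153} \left(-5 + 3465450\right) + 6230 = 2 \cdot \frac{1}{153} \cdot 3465445 + 6230 = \frac{6930890}{153} + 6230 = \frac{7884080}{153}$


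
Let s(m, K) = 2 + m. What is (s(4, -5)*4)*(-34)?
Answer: -816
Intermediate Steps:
(s(4, -5)*4)*(-34) = ((2 + 4)*4)*(-34) = (6*4)*(-34) = 24*(-34) = -816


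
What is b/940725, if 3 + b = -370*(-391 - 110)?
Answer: 61789/313575 ≈ 0.19705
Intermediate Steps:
b = 185367 (b = -3 - 370*(-391 - 110) = -3 - 370*(-501) = -3 + 185370 = 185367)
b/940725 = 185367/940725 = 185367*(1/940725) = 61789/313575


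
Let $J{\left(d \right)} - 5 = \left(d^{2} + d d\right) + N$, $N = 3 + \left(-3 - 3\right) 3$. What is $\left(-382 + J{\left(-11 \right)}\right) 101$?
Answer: $-15150$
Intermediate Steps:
$N = -15$ ($N = 3 + \left(-3 - 3\right) 3 = 3 - 18 = -15$)
$J{\left(d \right)} = -10 + 2 d^{2}$ ($J{\left(d \right)} = 5 - \left(15 - d^{2} - d d\right) = 5 + \left(\left(d^{2} + d^{2}\right) - 15\right) = 5 + \left(2 d^{2} - 15\right) = 5 + \left(-15 + 2 d^{2}\right) = -10 + 2 d^{2}$)
$\left(-382 + J{\left(-11 \right)}\right) 101 = \left(-382 - \left(10 - 2 \left(-11\right)^{2}\right)\right) 101 = \left(-382 + \left(-10 + 2 \cdot 121\right)\right) 101 = \left(-382 + \left(-10 + 242\right)\right) 101 = \left(-382 + 232\right) 101 = \left(-150\right) 101 = -15150$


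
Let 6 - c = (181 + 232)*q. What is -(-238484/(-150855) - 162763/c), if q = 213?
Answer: -5059042273/1474406485 ≈ -3.4312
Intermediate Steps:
c = -87963 (c = 6 - (181 + 232)*213 = 6 - 413*213 = 6 - 1*87969 = 6 - 87969 = -87963)
-(-238484/(-150855) - 162763/c) = -(-238484/(-150855) - 162763/(-87963)) = -(-238484*(-1/150855) - 162763*(-1/87963)) = -(238484/150855 + 162763/87963) = -1*5059042273/1474406485 = -5059042273/1474406485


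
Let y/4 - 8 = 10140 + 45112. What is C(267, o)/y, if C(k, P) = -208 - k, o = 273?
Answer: -95/44208 ≈ -0.0021489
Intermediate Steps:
y = 221040 (y = 32 + 4*(10140 + 45112) = 32 + 4*55252 = 32 + 221008 = 221040)
C(267, o)/y = (-208 - 1*267)/221040 = (-208 - 267)*(1/221040) = -475*1/221040 = -95/44208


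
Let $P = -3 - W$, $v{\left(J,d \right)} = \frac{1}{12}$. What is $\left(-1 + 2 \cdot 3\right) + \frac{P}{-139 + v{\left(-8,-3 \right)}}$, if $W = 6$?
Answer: $\frac{8443}{1667} \approx 5.0648$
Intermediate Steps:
$v{\left(J,d \right)} = \frac{1}{12}$
$P = -9$ ($P = -3 - 6 = -9$)
$\left(-1 + 2 \cdot 3\right) + \frac{P}{-139 + v{\left(-8,-3 \right)}} = \left(-1 + 2 \cdot 3\right) - \frac{9}{-139 + \frac{1}{12}} = \left(-1 + 6\right) - \frac{9}{- \frac{1667}{12}} = 5 - - \frac{108}{1667} = 5 + \frac{108}{1667} = \frac{8443}{1667}$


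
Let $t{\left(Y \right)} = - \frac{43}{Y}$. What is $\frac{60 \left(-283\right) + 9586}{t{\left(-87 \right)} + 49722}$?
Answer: $- \frac{643278}{4325857} \approx -0.14871$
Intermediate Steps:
$\frac{60 \left(-283\right) + 9586}{t{\left(-87 \right)} + 49722} = \frac{60 \left(-283\right) + 9586}{- \frac{43}{-87} + 49722} = \frac{-16980 + 9586}{\left(-43\right) \left(- \frac{1}{87}\right) + 49722} = - \frac{7394}{\frac{43}{87} + 49722} = - \frac{7394}{\frac{4325857}{87}} = \left(-7394\right) \frac{87}{4325857} = - \frac{643278}{4325857}$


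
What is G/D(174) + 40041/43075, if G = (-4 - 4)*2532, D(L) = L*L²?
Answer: 8752684241/9455005575 ≈ 0.92572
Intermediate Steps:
D(L) = L³
G = -20256 (G = -8*2532 = -20256)
G/D(174) + 40041/43075 = -20256/(174³) + 40041/43075 = -20256/5268024 + 40041*(1/43075) = -20256*1/5268024 + 40041/43075 = -844/219501 + 40041/43075 = 8752684241/9455005575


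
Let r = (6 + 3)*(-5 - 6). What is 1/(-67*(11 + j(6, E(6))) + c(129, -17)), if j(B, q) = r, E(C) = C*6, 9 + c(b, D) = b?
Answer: 1/6016 ≈ 0.00016622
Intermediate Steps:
c(b, D) = -9 + b
E(C) = 6*C
r = -99 (r = 9*(-11) = -99)
j(B, q) = -99
1/(-67*(11 + j(6, E(6))) + c(129, -17)) = 1/(-67*(11 - 99) + (-9 + 129)) = 1/(-67*(-88) + 120) = 1/(5896 + 120) = 1/6016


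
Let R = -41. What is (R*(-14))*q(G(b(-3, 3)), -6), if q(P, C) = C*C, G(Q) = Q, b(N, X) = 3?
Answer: 20664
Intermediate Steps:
q(P, C) = C²
(R*(-14))*q(G(b(-3, 3)), -6) = -41*(-14)*(-6)² = 574*36 = 20664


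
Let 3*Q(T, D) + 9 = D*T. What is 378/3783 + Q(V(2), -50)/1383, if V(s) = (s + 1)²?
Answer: -6225/581321 ≈ -0.010708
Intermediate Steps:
V(s) = (1 + s)²
Q(T, D) = -3 + D*T/3 (Q(T, D) = -3 + (D*T)/3 = -3 + D*T/3)
378/3783 + Q(V(2), -50)/1383 = 378/3783 + (-3 + (⅓)*(-50)*(1 + 2)²)/1383 = 378*(1/3783) + (-3 + (⅓)*(-50)*3²)*(1/1383) = 126/1261 + (-3 + (⅓)*(-50)*9)*(1/1383) = 126/1261 + (-3 - 150)*(1/1383) = 126/1261 - 153*1/1383 = 126/1261 - 51/461 = -6225/581321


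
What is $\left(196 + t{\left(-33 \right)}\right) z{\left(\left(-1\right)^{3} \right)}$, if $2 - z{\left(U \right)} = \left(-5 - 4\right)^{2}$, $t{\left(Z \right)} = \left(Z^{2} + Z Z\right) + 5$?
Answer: $-187941$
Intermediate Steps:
$t{\left(Z \right)} = 5 + 2 Z^{2}$ ($t{\left(Z \right)} = \left(Z^{2} + Z^{2}\right) + 5 = 2 Z^{2} + 5 = 5 + 2 Z^{2}$)
$z{\left(U \right)} = -79$ ($z{\left(U \right)} = 2 - \left(-5 - 4\right)^{2} = 2 - \left(-9\right)^{2} = 2 - 81 = -79$)
$\left(196 + t{\left(-33 \right)}\right) z{\left(\left(-1\right)^{3} \right)} = \left(196 + \left(5 + 2 \left(-33\right)^{2}\right)\right) \left(-79\right) = \left(196 + \left(5 + 2 \cdot 1089\right)\right) \left(-79\right) = \left(196 + \left(5 + 2178\right)\right) \left(-79\right) = \left(196 + 2183\right) \left(-79\right) = 2379 \left(-79\right) = -187941$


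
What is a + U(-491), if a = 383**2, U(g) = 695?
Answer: 147384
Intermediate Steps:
a = 146689
a + U(-491) = 146689 + 695 = 147384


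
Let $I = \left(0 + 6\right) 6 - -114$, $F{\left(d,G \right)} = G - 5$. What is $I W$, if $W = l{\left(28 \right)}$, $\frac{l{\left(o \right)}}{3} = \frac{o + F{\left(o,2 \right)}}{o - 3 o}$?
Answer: $- \frac{5625}{28} \approx -200.89$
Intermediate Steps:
$F{\left(d,G \right)} = -5 + G$
$I = 150$ ($I = 6 \cdot 6 + 114 = 36 + 114 = 150$)
$l{\left(o \right)} = - \frac{3 \left(-3 + o\right)}{2 o}$ ($l{\left(o \right)} = 3 \frac{o + \left(-5 + 2\right)}{o - 3 o} = 3 \frac{o - 3}{\left(-2\right) o} = 3 \left(-3 + o\right) \left(- \frac{1}{2 o}\right) = 3 \left(- \frac{-3 + o}{2 o}\right) = - \frac{3 \left(-3 + o\right)}{2 o}$)
$W = - \frac{75}{56}$ ($W = \frac{3 \left(3 - 28\right)}{2 \cdot 28} = \frac{3}{2} \cdot \frac{1}{28} \left(3 - 28\right) = \frac{3}{2} \cdot \frac{1}{28} \left(-25\right) = - \frac{75}{56} \approx -1.3393$)
$I W = 150 \left(- \frac{75}{56}\right) = - \frac{5625}{28}$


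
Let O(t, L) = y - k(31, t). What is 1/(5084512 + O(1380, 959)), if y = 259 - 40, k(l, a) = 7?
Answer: 1/5084724 ≈ 1.9667e-7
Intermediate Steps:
y = 219
O(t, L) = 212 (O(t, L) = 219 - 1*7 = 219 - 7 = 212)
1/(5084512 + O(1380, 959)) = 1/(5084512 + 212) = 1/5084724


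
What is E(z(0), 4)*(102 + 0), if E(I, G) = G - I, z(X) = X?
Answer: 408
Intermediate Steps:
E(z(0), 4)*(102 + 0) = (4 - 1*0)*(102 + 0) = (4 + 0)*102 = 4*102 = 408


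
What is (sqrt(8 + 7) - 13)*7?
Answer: -91 + 7*sqrt(15) ≈ -63.889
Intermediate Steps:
(sqrt(8 + 7) - 13)*7 = (sqrt(15) - 13)*7 = (-13 + sqrt(15))*7 = -91 + 7*sqrt(15)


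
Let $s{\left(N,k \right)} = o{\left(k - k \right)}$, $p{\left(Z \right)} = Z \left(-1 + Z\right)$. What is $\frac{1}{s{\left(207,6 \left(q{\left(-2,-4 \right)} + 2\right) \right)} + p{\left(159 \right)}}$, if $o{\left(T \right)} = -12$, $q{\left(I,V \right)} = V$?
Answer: $\frac{1}{25110} \approx 3.9825 \cdot 10^{-5}$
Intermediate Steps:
$s{\left(N,k \right)} = -12$
$\frac{1}{s{\left(207,6 \left(q{\left(-2,-4 \right)} + 2\right) \right)} + p{\left(159 \right)}} = \frac{1}{-12 + 159 \left(-1 + 159\right)} = \frac{1}{-12 + 159 \cdot 158} = \frac{1}{-12 + 25122} = \frac{1}{25110}$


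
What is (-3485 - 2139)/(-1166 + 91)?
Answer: 5624/1075 ≈ 5.2316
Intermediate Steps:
(-3485 - 2139)/(-1166 + 91) = -5624/(-1075) = -5624*(-1/1075) = 5624/1075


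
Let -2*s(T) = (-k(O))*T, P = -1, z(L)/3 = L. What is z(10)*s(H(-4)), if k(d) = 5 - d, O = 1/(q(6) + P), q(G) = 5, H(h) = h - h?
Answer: 0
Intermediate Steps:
H(h) = 0
z(L) = 3*L
O = 1/4 (O = 1/(5 - 1) = 1/4 ≈ 0.25000)
s(T) = 19*T/8 (s(T) = -(-(5 - 1*1/4))*T/2 = -(-(5 - 1/4))*T/2 = -(-1*19/4)*T/2 = -(-19)*T/8 = 19*T/8)
z(10)*s(H(-4)) = (3*10)*((19/8)*0) = 30*0 = 0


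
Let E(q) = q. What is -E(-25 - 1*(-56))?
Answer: -31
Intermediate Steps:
-E(-25 - 1*(-56)) = -(-25 - 1*(-56)) = -(-25 + 56) = -1*31 = -31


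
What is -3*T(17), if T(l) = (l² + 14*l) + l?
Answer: -1632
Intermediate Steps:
T(l) = l² + 15*l
-3*T(17) = -51*(15 + 17) = -51*32 = -3*544 = -1632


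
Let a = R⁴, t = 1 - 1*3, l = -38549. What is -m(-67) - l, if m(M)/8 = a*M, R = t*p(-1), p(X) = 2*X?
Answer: 175765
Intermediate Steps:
t = -2 (t = 1 - 3 = -2)
R = 4 (R = -4*(-1) = -2*(-2) = 4)
a = 256 (a = 4⁴ = 256)
m(M) = 2048*M (m(M) = 8*(256*M) = 2048*M)
-m(-67) - l = -2048*(-67) - 1*(-38549) = -1*(-137216) + 38549 = 137216 + 38549 = 175765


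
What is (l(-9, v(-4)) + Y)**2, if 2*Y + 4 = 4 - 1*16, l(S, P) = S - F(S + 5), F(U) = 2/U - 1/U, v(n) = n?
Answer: 4489/16 ≈ 280.56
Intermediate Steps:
F(U) = 1/U
l(S, P) = S - 1/(5 + S) (l(S, P) = S - 1/(S + 5) = S - 1/(5 + S))
Y = -8 (Y = -2 + (4 - 1*16)/2 = -2 + (4 - 16)/2 = -2 + (1/2)*(-12) = -2 - 6 = -8)
(l(-9, v(-4)) + Y)**2 = ((-1 - 9*(5 - 9))/(5 - 9) - 8)**2 = ((-1 - 9*(-4))/(-4) - 8)**2 = (-(-1 + 36)/4 - 8)**2 = (-1/4*35 - 8)**2 = (-35/4 - 8)**2 = (-67/4)**2 = 4489/16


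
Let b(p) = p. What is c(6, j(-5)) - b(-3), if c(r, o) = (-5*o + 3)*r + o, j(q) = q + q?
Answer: 311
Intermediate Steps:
j(q) = 2*q
c(r, o) = o + r*(3 - 5*o) (c(r, o) = (3 - 5*o)*r + o = r*(3 - 5*o) + o = o + r*(3 - 5*o))
c(6, j(-5)) - b(-3) = (2*(-5) + 3*6 - 5*2*(-5)*6) - 1*(-3) = (-10 + 18 - 5*(-10)*6) + 3 = (-10 + 18 + 300) + 3 = 308 + 3 = 311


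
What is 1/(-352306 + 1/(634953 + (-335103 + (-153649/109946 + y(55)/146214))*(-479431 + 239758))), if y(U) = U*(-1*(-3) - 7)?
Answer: -215188875465978858301/75812331959917144973318032 ≈ -2.8384e-6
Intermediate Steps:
y(U) = -4*U (y(U) = U*(3 - 7) = U*(-4) = -4*U)
1/(-352306 + 1/(634953 + (-335103 + (-153649/109946 + y(55)/146214))*(-479431 + 239758))) = 1/(-352306 + 1/(634953 + (-335103 + (-153649/109946 - 4*55/146214))*(-479431 + 239758))) = 1/(-352306 + 1/(634953 + (-335103 + (-153649*1/109946 - 220*1/146214))*(-239673))) = 1/(-352306 + 1/(634953 + (-335103 + (-153649/109946 - 110/73107))*(-239673))) = 1/(-352306 + 1/(634953 + (-335103 - 11244911503/8037822222)*(-239673))) = 1/(-352306 + 1/(634953 - 2693509584970369/8037822222*(-239673))) = 1/(-352306 + 1/(634953 + 215187174252867749779/2679274074)) = 1/(-352306 + 1/(215188875465978858301/2679274074)) = 1/(-352306 + 2679274074/215188875465978858301) = 1/(-75812331959917144973318032/215188875465978858301) = -215188875465978858301/75812331959917144973318032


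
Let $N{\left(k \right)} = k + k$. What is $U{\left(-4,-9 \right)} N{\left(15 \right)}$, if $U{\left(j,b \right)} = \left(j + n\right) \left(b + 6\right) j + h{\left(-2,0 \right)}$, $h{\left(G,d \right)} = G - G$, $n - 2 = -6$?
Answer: $-2880$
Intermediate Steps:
$n = -4$ ($n = 2 - 6 = -4$)
$N{\left(k \right)} = 2 k$
$h{\left(G,d \right)} = 0$
$U{\left(j,b \right)} = j \left(-4 + j\right) \left(6 + b\right)$ ($U{\left(j,b \right)} = \left(j - 4\right) \left(b + 6\right) j + 0 = \left(-4 + j\right) \left(6 + b\right) j + 0 = j \left(-4 + j\right) \left(6 + b\right) + 0 = j \left(-4 + j\right) \left(6 + b\right)$)
$U{\left(-4,-9 \right)} N{\left(15 \right)} = - 4 \left(-24 - -36 + 6 \left(-4\right) - -36\right) 2 \cdot 15 = - 4 \left(-24 + 36 - 24 + 36\right) 30 = \left(-4\right) 24 \cdot 30 = \left(-96\right) 30 = -2880$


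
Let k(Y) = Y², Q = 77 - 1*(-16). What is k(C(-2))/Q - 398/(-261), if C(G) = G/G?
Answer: 12425/8091 ≈ 1.5357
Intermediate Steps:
Q = 93 (Q = 77 + 16 = 93)
C(G) = 1
k(C(-2))/Q - 398/(-261) = 1²/93 - 398/(-261) = 1*(1/93) - 398*(-1/261) = 1/93 + 398/261 = 12425/8091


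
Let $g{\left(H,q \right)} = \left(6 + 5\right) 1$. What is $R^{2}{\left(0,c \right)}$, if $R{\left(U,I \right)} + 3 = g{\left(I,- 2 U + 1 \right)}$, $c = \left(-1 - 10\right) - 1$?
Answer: $64$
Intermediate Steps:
$c = -12$ ($c = -11 - 1 = -12$)
$g{\left(H,q \right)} = 11$ ($g{\left(H,q \right)} = 11 \cdot 1 = 11$)
$R{\left(U,I \right)} = 8$ ($R{\left(U,I \right)} = -3 + 11 = 8$)
$R^{2}{\left(0,c \right)} = 8^{2} = 64$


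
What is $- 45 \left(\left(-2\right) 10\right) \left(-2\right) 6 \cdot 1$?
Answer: $-10800$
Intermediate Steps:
$- 45 \left(\left(-2\right) 10\right) \left(-2\right) 6 \cdot 1 = \left(-45\right) \left(-20\right) \left(\left(-12\right) 1\right) = 900 \left(-12\right) = -10800$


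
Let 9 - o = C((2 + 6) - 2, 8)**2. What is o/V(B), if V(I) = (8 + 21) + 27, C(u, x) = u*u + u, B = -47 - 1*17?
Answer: -1755/56 ≈ -31.339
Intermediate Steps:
B = -64 (B = -47 - 17 = -64)
C(u, x) = u + u**2 (C(u, x) = u**2 + u = u + u**2)
o = -1755 (o = 9 - (((2 + 6) - 2)*(1 + ((2 + 6) - 2)))**2 = 9 - ((8 - 2)*(1 + (8 - 2)))**2 = 9 - (6*(1 + 6))**2 = 9 - (6*7)**2 = 9 - 1*42**2 = 9 - 1*1764 = 9 - 1764 = -1755)
V(I) = 56 (V(I) = 29 + 27 = 56)
o/V(B) = -1755/56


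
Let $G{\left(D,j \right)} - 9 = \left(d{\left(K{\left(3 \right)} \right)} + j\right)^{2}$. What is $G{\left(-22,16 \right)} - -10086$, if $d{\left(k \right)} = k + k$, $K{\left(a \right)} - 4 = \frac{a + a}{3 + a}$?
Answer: $10771$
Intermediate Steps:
$K{\left(a \right)} = 4 + \frac{2 a}{3 + a}$ ($K{\left(a \right)} = 4 + \frac{a + a}{3 + a} = 4 + \frac{2 a}{3 + a}$)
$d{\left(k \right)} = 2 k$
$G{\left(D,j \right)} = 9 + \left(10 + j\right)^{2}$ ($G{\left(D,j \right)} = 9 + \left(2 \frac{6 \left(2 + 3\right)}{3 + 3} + j\right)^{2} = 9 + \left(2 \cdot 6 \cdot \frac{1}{6} \cdot 5 + j\right)^{2} = 9 + \left(2 \cdot 5 + j\right)^{2} = 9 + \left(10 + j\right)^{2}$)
$G{\left(-22,16 \right)} - -10086 = \left(9 + \left(10 + 16\right)^{2}\right) - -10086 = \left(9 + 26^{2}\right) + 10086 = \left(9 + 676\right) + 10086 = 685 + 10086 = 10771$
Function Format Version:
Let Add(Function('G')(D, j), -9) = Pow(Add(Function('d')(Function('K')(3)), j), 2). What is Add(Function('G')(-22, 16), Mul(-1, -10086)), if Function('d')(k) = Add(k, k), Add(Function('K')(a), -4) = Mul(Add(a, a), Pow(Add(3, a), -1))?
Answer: 10771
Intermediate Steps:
Function('K')(a) = Add(4, Mul(2, a, Pow(Add(3, a), -1))) (Function('K')(a) = Add(4, Mul(Add(a, a), Pow(Add(3, a), -1))) = Add(4, Mul(Mul(2, a), Pow(Add(3, a), -1))) = Add(4, Mul(2, a, Pow(Add(3, a), -1))))
Function('d')(k) = Mul(2, k)
Function('G')(D, j) = Add(9, Pow(Add(10, j), 2)) (Function('G')(D, j) = Add(9, Pow(Add(Mul(2, Mul(6, Pow(Add(3, 3), -1), Add(2, 3))), j), 2)) = Add(9, Pow(Add(Mul(2, Mul(6, Pow(6, -1), 5)), j), 2)) = Add(9, Pow(Add(Mul(2, Mul(6, Rational(1, 6), 5)), j), 2)) = Add(9, Pow(Add(Mul(2, 5), j), 2)) = Add(9, Pow(Add(10, j), 2)))
Add(Function('G')(-22, 16), Mul(-1, -10086)) = Add(Add(9, Pow(Add(10, 16), 2)), Mul(-1, -10086)) = Add(Add(9, Pow(26, 2)), 10086) = Add(Add(9, 676), 10086) = Add(685, 10086) = 10771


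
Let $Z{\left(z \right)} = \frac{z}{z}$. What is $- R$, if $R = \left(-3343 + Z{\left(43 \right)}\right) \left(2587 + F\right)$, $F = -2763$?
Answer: $-588192$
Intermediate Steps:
$Z{\left(z \right)} = 1$
$R = 588192$ ($R = \left(-3343 + 1\right) \left(2587 - 2763\right) = \left(-3342\right) \left(-176\right) = 588192$)
$- R = \left(-1\right) 588192 = -588192$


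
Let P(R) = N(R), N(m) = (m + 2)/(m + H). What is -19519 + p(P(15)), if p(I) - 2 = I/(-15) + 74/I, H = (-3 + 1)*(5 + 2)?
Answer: -4976014/255 ≈ -19514.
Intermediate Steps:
H = -14 (H = -2*7 = -14)
N(m) = (2 + m)/(-14 + m) (N(m) = (m + 2)/(m - 14) = (2 + m)/(-14 + m))
P(R) = (2 + R)/(-14 + R)
p(I) = 2 + 74/I - I/15 (p(I) = 2 + (I/(-15) + 74/I) = 2 + (I*(-1/15) + 74/I) = 2 + (-I/15 + 74/I) = 2 + (74/I - I/15) = 2 + 74/I - I/15)
-19519 + p(P(15)) = -19519 + (2 + 74/(((2 + 15)/(-14 + 15))) - (2 + 15)/(15*(-14 + 15))) = -19519 + (2 + 74/((17/1)) - 17/(15*1)) = -19519 + (2 + 74/((1*17)) - 17/15) = -19519 + (2 + 74/17 - 1/15*17) = -19519 + (2 + 74*(1/17) - 17/15) = -19519 + (2 + 74/17 - 17/15) = -19519 + 1331/255 = -4976014/255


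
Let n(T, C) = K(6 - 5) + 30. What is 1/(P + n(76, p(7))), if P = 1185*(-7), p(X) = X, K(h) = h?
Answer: -1/8264 ≈ -0.00012101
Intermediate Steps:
P = -8295
n(T, C) = 31 (n(T, C) = (6 - 5) + 30 = 1 + 30 = 31)
1/(P + n(76, p(7))) = 1/(-8295 + 31) = 1/(-8264) = -1/8264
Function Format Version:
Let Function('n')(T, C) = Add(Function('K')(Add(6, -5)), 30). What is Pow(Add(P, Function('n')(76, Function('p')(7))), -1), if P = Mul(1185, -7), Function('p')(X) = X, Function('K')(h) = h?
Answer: Rational(-1, 8264) ≈ -0.00012101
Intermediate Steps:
P = -8295
Function('n')(T, C) = 31 (Function('n')(T, C) = Add(Add(6, -5), 30) = Add(1, 30) = 31)
Pow(Add(P, Function('n')(76, Function('p')(7))), -1) = Pow(Add(-8295, 31), -1) = Pow(-8264, -1) = Rational(-1, 8264)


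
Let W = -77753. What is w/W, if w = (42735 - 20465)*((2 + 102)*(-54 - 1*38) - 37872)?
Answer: 1056488800/77753 ≈ 13588.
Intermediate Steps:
w = -1056488800 (w = 22270*(104*(-54 - 38) - 37872) = 22270*(104*(-92) - 37872) = 22270*(-9568 - 37872) = 22270*(-47440) = -1056488800)
w/W = -1056488800/(-77753) = -1056488800*(-1/77753) = 1056488800/77753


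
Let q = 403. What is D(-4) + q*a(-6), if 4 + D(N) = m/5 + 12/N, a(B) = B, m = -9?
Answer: -12134/5 ≈ -2426.8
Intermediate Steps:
D(N) = -29/5 + 12/N (D(N) = -4 + (-9/5 + 12/N) = -29/5 + 12/N)
D(-4) + q*a(-6) = (-29/5 + 12/(-4)) + 403*(-6) = (-29/5 + 12*(-¼)) - 2418 = (-29/5 - 3) - 2418 = -44/5 - 2418 = -12134/5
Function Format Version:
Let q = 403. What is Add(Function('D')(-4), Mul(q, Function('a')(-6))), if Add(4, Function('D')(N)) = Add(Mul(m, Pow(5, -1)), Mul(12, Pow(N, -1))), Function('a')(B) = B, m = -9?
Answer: Rational(-12134, 5) ≈ -2426.8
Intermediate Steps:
Function('D')(N) = Add(Rational(-29, 5), Mul(12, Pow(N, -1))) (Function('D')(N) = Add(-4, Add(Mul(-9, Pow(5, -1)), Mul(12, Pow(N, -1)))) = Add(-4, Add(Mul(-9, Rational(1, 5)), Mul(12, Pow(N, -1)))) = Add(-4, Add(Rational(-9, 5), Mul(12, Pow(N, -1)))) = Add(Rational(-29, 5), Mul(12, Pow(N, -1))))
Add(Function('D')(-4), Mul(q, Function('a')(-6))) = Add(Add(Rational(-29, 5), Mul(12, Pow(-4, -1))), Mul(403, -6)) = Add(Add(Rational(-29, 5), Mul(12, Rational(-1, 4))), -2418) = Add(Add(Rational(-29, 5), -3), -2418) = Add(Rational(-44, 5), -2418) = Rational(-12134, 5)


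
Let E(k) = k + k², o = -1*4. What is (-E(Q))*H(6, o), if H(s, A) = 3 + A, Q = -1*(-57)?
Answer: 3306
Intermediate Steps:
o = -4
Q = 57
(-E(Q))*H(6, o) = (-57*(1 + 57))*(3 - 4) = -57*58*(-1) = -1*3306*(-1) = -3306*(-1) = 3306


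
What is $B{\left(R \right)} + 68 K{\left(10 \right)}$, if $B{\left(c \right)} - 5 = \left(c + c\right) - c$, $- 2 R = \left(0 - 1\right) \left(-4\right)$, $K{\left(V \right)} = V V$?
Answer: $6803$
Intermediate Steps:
$K{\left(V \right)} = V^{2}$
$R = -2$ ($R = - \frac{\left(0 - 1\right) \left(-4\right)}{2} = - \frac{\left(-1\right) \left(-4\right)}{2} = \left(- \frac{1}{2}\right) 4 = -2$)
$B{\left(c \right)} = 5 + c$ ($B{\left(c \right)} = 5 + \left(\left(c + c\right) - c\right) = 5 + \left(2 c - c\right) = 5 + c$)
$B{\left(R \right)} + 68 K{\left(10 \right)} = \left(5 - 2\right) + 68 \cdot 10^{2} = 3 + 68 \cdot 100 = 3 + 6800 = 6803$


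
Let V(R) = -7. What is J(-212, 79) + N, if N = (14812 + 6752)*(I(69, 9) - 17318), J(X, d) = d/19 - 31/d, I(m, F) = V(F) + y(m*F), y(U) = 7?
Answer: -560541467700/1501 ≈ -3.7345e+8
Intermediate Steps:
I(m, F) = 0 (I(m, F) = -7 + 7 = 0)
J(X, d) = -31/d + d/19 (J(X, d) = d*(1/19) - 31/d = d/19 - 31/d = -31/d + d/19)
N = -373445352 (N = (14812 + 6752)*(0 - 17318) = 21564*(-17318) = -373445352)
J(-212, 79) + N = (-31/79 + (1/19)*79) - 373445352 = (-31*1/79 + 79/19) - 373445352 = (-31/79 + 79/19) - 373445352 = 5652/1501 - 373445352 = -560541467700/1501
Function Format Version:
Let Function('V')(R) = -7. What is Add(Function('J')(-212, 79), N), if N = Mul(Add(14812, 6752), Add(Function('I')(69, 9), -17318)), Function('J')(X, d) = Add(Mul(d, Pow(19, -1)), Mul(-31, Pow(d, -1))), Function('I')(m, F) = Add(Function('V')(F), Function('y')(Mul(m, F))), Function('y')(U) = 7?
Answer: Rational(-560541467700, 1501) ≈ -3.7345e+8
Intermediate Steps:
Function('I')(m, F) = 0 (Function('I')(m, F) = Add(-7, 7) = 0)
Function('J')(X, d) = Add(Mul(-31, Pow(d, -1)), Mul(Rational(1, 19), d)) (Function('J')(X, d) = Add(Mul(d, Rational(1, 19)), Mul(-31, Pow(d, -1))) = Add(Mul(Rational(1, 19), d), Mul(-31, Pow(d, -1))) = Add(Mul(-31, Pow(d, -1)), Mul(Rational(1, 19), d)))
N = -373445352 (N = Mul(Add(14812, 6752), Add(0, -17318)) = Mul(21564, -17318) = -373445352)
Add(Function('J')(-212, 79), N) = Add(Add(Mul(-31, Pow(79, -1)), Mul(Rational(1, 19), 79)), -373445352) = Add(Add(Mul(-31, Rational(1, 79)), Rational(79, 19)), -373445352) = Add(Add(Rational(-31, 79), Rational(79, 19)), -373445352) = Add(Rational(5652, 1501), -373445352) = Rational(-560541467700, 1501)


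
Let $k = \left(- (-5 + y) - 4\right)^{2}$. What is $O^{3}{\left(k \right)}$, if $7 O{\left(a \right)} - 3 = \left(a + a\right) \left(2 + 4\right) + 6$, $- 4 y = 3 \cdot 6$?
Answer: $\frac{51478848}{343} \approx 1.5008 \cdot 10^{5}$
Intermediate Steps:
$y = - \frac{9}{2}$ ($y = - \frac{3 \cdot 6}{4} = \left(- \frac{1}{4}\right) 18 = - \frac{9}{2} \approx -4.5$)
$k = \frac{121}{4}$ ($k = \left(- (-5 - \frac{9}{2}) - 4\right)^{2} = \left(\left(-1\right) \left(- \frac{19}{2}\right) - 4\right)^{2} = \left(\frac{19}{2} - 4\right)^{2} = \left(\frac{11}{2}\right)^{2} = \frac{121}{4} \approx 30.25$)
$O{\left(a \right)} = \frac{9}{7} + \frac{12 a}{7}$ ($O{\left(a \right)} = \frac{3}{7} + \frac{\left(a + a\right) \left(2 + 4\right) + 6}{7} = \frac{3}{7} + \frac{2 a 6 + 6}{7} = \frac{3}{7} + \frac{12 a + 6}{7} = \frac{3}{7} + \frac{6 + 12 a}{7} = \frac{3}{7} + \left(\frac{6}{7} + \frac{12 a}{7}\right) = \frac{9}{7} + \frac{12 a}{7}$)
$O^{3}{\left(k \right)} = \left(\frac{9}{7} + \frac{12}{7} \cdot \frac{121}{4}\right)^{3} = \left(\frac{9}{7} + \frac{363}{7}\right)^{3} = \left(\frac{372}{7}\right)^{3} = \frac{51478848}{343}$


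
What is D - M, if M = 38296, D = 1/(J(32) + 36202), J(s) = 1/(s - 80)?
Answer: -66546767672/1737695 ≈ -38296.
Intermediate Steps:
J(s) = 1/(-80 + s)
D = 48/1737695 (D = 1/(1/(-80 + 32) + 36202) = 1/(1/(-48) + 36202) = 1/(-1/48 + 36202) = 1/(1737695/48) = 48/1737695 ≈ 2.7623e-5)
D - M = 48/1737695 - 1*38296 = 48/1737695 - 38296 = -66546767672/1737695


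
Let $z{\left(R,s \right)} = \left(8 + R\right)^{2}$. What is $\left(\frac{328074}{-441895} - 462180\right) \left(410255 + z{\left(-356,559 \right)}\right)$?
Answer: $- \frac{108522296215337466}{441895} \approx -2.4558 \cdot 10^{11}$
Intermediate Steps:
$\left(\frac{328074}{-441895} - 462180\right) \left(410255 + z{\left(-356,559 \right)}\right) = \left(\frac{328074}{-441895} - 462180\right) \left(410255 + \left(8 - 356\right)^{2}\right) = \left(328074 \left(- \frac{1}{441895}\right) - 462180\right) \left(410255 + \left(-348\right)^{2}\right) = \left(- \frac{328074}{441895} - 462180\right) \left(410255 + 121104\right) = \left(- \frac{204235359174}{441895}\right) 531359 = - \frac{108522296215337466}{441895}$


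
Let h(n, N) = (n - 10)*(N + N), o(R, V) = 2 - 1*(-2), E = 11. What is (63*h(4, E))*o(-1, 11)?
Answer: -33264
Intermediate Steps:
o(R, V) = 4 (o(R, V) = 2 + 2 = 4)
h(n, N) = 2*N*(-10 + n) (h(n, N) = (-10 + n)*(2*N) = 2*N*(-10 + n))
(63*h(4, E))*o(-1, 11) = (63*(2*11*(-10 + 4)))*4 = (63*(2*11*(-6)))*4 = (63*(-132))*4 = -8316*4 = -33264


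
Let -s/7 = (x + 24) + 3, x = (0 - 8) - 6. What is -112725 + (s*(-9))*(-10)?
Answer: -120915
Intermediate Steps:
x = -14 (x = -8 - 6 = -14)
s = -91 (s = -7*((-14 + 24) + 3) = -7*(10 + 3) = -7*13 = -91)
-112725 + (s*(-9))*(-10) = -112725 - 91*(-9)*(-10) = -112725 + 819*(-10) = -112725 - 8190 = -120915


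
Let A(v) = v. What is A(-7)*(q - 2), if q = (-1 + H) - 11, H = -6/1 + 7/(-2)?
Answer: 329/2 ≈ 164.50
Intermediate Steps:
H = -19/2 (H = -6*1 + 7*(-½) = -6 - 7/2 = -19/2 ≈ -9.5000)
q = -43/2 (q = (-1 - 19/2) - 11 = -21/2 - 11 = -43/2 ≈ -21.500)
A(-7)*(q - 2) = -7*(-43/2 - 2) = -7*(-47/2) = 329/2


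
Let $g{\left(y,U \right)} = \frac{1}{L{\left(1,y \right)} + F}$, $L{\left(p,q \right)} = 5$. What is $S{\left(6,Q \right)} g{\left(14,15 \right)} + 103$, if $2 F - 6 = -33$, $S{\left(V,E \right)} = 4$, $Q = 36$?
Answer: $\frac{1743}{17} \approx 102.53$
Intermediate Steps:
$F = - \frac{27}{2}$ ($F = 3 + \frac{1}{2} \left(-33\right) = 3 - \frac{33}{2} = - \frac{27}{2} \approx -13.5$)
$g{\left(y,U \right)} = - \frac{2}{17}$ ($g{\left(y,U \right)} = \frac{1}{5 - \frac{27}{2}} = \frac{1}{- \frac{17}{2}} = - \frac{2}{17}$)
$S{\left(6,Q \right)} g{\left(14,15 \right)} + 103 = 4 \left(- \frac{2}{17}\right) + 103 = - \frac{8}{17} + 103 = \frac{1743}{17}$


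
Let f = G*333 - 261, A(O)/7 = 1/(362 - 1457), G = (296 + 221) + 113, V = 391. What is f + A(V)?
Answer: 229434248/1095 ≈ 2.0953e+5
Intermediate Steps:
G = 630 (G = 517 + 113 = 630)
A(O) = -7/1095 (A(O) = 7/(362 - 1457) = 7/(-1095) = 7*(-1/1095) = -7/1095)
f = 209529 (f = 630*333 - 261 = 209790 - 261 = 209529)
f + A(V) = 209529 - 7/1095 = 229434248/1095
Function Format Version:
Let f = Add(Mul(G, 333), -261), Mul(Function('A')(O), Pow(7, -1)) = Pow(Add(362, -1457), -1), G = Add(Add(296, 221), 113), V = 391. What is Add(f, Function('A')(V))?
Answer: Rational(229434248, 1095) ≈ 2.0953e+5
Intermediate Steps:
G = 630 (G = Add(517, 113) = 630)
Function('A')(O) = Rational(-7, 1095) (Function('A')(O) = Mul(7, Pow(Add(362, -1457), -1)) = Mul(7, Pow(-1095, -1)) = Mul(7, Rational(-1, 1095)) = Rational(-7, 1095))
f = 209529 (f = Add(Mul(630, 333), -261) = Add(209790, -261) = 209529)
Add(f, Function('A')(V)) = Add(209529, Rational(-7, 1095)) = Rational(229434248, 1095)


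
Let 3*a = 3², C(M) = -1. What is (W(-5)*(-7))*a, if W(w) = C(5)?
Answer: 21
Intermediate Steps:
a = 3 (a = (⅓)*3² = (⅓)*9 = 3)
W(w) = -1
(W(-5)*(-7))*a = -1*(-7)*3 = 7*3 = 21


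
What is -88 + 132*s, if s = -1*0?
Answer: -88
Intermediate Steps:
s = 0
-88 + 132*s = -88 + 132*0 = -88 + 0 = -88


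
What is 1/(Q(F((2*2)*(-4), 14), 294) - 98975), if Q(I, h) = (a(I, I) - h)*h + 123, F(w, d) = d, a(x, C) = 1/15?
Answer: -5/926342 ≈ -5.3976e-6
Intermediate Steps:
a(x, C) = 1/15
Q(I, h) = 123 + h*(1/15 - h) (Q(I, h) = (1/15 - h)*h + 123 = h*(1/15 - h) + 123 = 123 + h*(1/15 - h))
1/(Q(F((2*2)*(-4), 14), 294) - 98975) = 1/((123 - 1*294² + (1/15)*294) - 98975) = 1/((123 - 1*86436 + 98/5) - 98975) = 1/((123 - 86436 + 98/5) - 98975) = 1/(-431467/5 - 98975) = 1/(-926342/5) = -5/926342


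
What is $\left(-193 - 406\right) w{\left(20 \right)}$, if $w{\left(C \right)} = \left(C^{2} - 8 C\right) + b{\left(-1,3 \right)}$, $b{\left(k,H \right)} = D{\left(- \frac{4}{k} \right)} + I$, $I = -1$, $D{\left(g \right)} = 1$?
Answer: $-143760$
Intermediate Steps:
$b{\left(k,H \right)} = 0$ ($b{\left(k,H \right)} = 1 - 1 = 0$)
$w{\left(C \right)} = C^{2} - 8 C$ ($w{\left(C \right)} = \left(C^{2} - 8 C\right) + 0 = C^{2} - 8 C$)
$\left(-193 - 406\right) w{\left(20 \right)} = \left(-193 - 406\right) 20 \left(-8 + 20\right) = - 599 \cdot 20 \cdot 12 = \left(-599\right) 240 = -143760$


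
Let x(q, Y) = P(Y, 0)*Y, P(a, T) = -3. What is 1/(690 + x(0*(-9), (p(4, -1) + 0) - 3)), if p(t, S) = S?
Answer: 1/702 ≈ 0.0014245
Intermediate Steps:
x(q, Y) = -3*Y
1/(690 + x(0*(-9), (p(4, -1) + 0) - 3)) = 1/(690 - 3*((-1 + 0) - 3)) = 1/(690 - 3*(-1 - 3)) = 1/(690 - 3*(-4)) = 1/(690 + 12) = 1/702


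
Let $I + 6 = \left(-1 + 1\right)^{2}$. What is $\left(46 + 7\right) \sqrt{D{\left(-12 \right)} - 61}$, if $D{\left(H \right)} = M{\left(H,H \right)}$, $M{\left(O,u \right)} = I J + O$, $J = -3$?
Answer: $53 i \sqrt{55} \approx 393.06 i$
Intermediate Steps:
$I = -6$ ($I = -6 + \left(-1 + 1\right)^{2} = -6 + 0^{2} = -6 + 0 = -6$)
$M{\left(O,u \right)} = 18 + O$ ($M{\left(O,u \right)} = \left(-6\right) \left(-3\right) + O = 18 + O$)
$D{\left(H \right)} = 18 + H$
$\left(46 + 7\right) \sqrt{D{\left(-12 \right)} - 61} = \left(46 + 7\right) \sqrt{\left(18 - 12\right) - 61} = 53 \sqrt{6 - 61} = 53 \sqrt{-55} = 53 i \sqrt{55}$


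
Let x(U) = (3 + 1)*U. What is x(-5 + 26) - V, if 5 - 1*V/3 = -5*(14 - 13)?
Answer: 54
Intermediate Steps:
V = 30 (V = 15 - (-15)*(14 - 13) = 15 - (-15) = 15 - 3*(-5) = 15 + 15 = 30)
x(U) = 4*U
x(-5 + 26) - V = 4*(-5 + 26) - 1*30 = 4*21 - 30 = 84 - 30 = 54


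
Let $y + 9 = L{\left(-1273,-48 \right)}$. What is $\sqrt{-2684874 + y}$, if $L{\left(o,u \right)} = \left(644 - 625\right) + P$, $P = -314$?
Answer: $i \sqrt{2685178} \approx 1638.7 i$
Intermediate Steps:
$L{\left(o,u \right)} = -295$ ($L{\left(o,u \right)} = \left(644 - 625\right) - 314 = 19 - 314 = -295$)
$y = -304$ ($y = -9 - 295 = -304$)
$\sqrt{-2684874 + y} = \sqrt{-2684874 - 304} = \sqrt{-2685178} = i \sqrt{2685178}$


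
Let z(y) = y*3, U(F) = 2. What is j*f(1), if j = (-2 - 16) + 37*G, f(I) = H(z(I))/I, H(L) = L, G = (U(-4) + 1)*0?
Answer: -54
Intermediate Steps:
G = 0 (G = (2 + 1)*0 = 3*0 = 0)
z(y) = 3*y
f(I) = 3 (f(I) = (3*I)/I = 3)
j = -18 (j = (-2 - 16) + 37*0 = -18 + 0 = -18)
j*f(1) = -18*3 = -54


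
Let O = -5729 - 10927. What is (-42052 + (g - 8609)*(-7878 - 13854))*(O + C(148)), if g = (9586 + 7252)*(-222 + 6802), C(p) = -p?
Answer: 40457126035653376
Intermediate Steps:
g = 110794040 (g = 16838*6580 = 110794040)
O = -16656
(-42052 + (g - 8609)*(-7878 - 13854))*(O + C(148)) = (-42052 + (110794040 - 8609)*(-7878 - 13854))*(-16656 - 1*148) = (-42052 + 110785431*(-21732))*(-16656 - 148) = (-42052 - 2407588986492)*(-16804) = -2407589028544*(-16804) = 40457126035653376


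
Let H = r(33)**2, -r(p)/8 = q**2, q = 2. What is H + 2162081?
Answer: 2163105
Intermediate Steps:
r(p) = -32 (r(p) = -8*2**2 = -8*4 = -32)
H = 1024 (H = (-32)**2 = 1024)
H + 2162081 = 1024 + 2162081 = 2163105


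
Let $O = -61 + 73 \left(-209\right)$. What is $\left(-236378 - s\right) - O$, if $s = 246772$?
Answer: $-467832$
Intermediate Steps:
$O = -15318$ ($O = -61 - 15257 = -15318$)
$\left(-236378 - s\right) - O = \left(-236378 - 246772\right) - -15318 = \left(-236378 - 246772\right) + 15318 = -483150 + 15318 = -467832$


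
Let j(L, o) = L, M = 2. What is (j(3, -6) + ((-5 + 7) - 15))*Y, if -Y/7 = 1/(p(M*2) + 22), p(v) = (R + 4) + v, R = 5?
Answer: 2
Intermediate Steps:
p(v) = 9 + v (p(v) = (5 + 4) + v = 9 + v)
Y = -⅕ (Y = -7/((9 + 2*2) + 22) = -7/((9 + 4) + 22) = -7/(13 + 22) = -7/35 = -7*1/35 = -⅕ ≈ -0.20000)
(j(3, -6) + ((-5 + 7) - 15))*Y = (3 + ((-5 + 7) - 15))*(-⅕) = (3 + (2 - 15))*(-⅕) = (3 - 13)*(-⅕) = -10*(-⅕) = 2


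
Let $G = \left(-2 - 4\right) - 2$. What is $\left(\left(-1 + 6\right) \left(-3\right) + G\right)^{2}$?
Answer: $529$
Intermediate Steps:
$G = -8$ ($G = -6 - 2 = -8$)
$\left(\left(-1 + 6\right) \left(-3\right) + G\right)^{2} = \left(\left(-1 + 6\right) \left(-3\right) - 8\right)^{2} = \left(5 \left(-3\right) - 8\right)^{2} = \left(-15 - 8\right)^{2} = \left(-23\right)^{2} = 529$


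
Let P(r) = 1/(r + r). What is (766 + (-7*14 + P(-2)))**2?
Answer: 7134241/16 ≈ 4.4589e+5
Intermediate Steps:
P(r) = 1/(2*r)
(766 + (-7*14 + P(-2)))**2 = (766 + (-7*14 + (1/2)/(-2)))**2 = (766 + (-98 + (1/2)*(-1/2)))**2 = (766 + (-98 - 1/4))**2 = (766 - 393/4)**2 = (2671/4)**2 = 7134241/16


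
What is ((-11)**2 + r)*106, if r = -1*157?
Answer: -3816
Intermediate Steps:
r = -157
((-11)**2 + r)*106 = ((-11)**2 - 157)*106 = (121 - 157)*106 = -36*106 = -3816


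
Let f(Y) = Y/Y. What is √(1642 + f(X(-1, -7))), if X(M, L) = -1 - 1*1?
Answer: √1643 ≈ 40.534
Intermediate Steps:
X(M, L) = -2 (X(M, L) = -1 - 1 = -2)
f(Y) = 1
√(1642 + f(X(-1, -7))) = √(1642 + 1) = √1643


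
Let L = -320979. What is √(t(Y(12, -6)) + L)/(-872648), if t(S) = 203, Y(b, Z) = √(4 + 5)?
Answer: -I*√80194/436324 ≈ -0.00064903*I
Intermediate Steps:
Y(b, Z) = 3 (Y(b, Z) = √9 = 3)
√(t(Y(12, -6)) + L)/(-872648) = √(203 - 320979)/(-872648) = √(-320776)*(-1/872648) = (2*I*√80194)*(-1/872648) = -I*√80194/436324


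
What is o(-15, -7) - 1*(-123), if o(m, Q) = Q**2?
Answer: 172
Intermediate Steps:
o(-15, -7) - 1*(-123) = (-7)**2 - 1*(-123) = 49 + 123 = 172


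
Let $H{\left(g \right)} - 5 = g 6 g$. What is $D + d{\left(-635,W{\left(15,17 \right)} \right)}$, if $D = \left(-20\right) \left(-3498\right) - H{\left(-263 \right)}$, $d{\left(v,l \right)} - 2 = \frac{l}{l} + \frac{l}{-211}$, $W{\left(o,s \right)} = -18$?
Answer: $- \frac{72806798}{211} \approx -3.4506 \cdot 10^{5}$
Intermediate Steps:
$H{\left(g \right)} = 5 + 6 g^{2}$ ($H{\left(g \right)} = 5 + g 6 g = 5 + 6 g g = 5 + 6 g^{2}$)
$d{\left(v,l \right)} = 3 - \frac{l}{211}$ ($d{\left(v,l \right)} = 2 + \left(\frac{l}{l} + \frac{l}{-211}\right) = 2 + \left(1 + l \left(- \frac{1}{211}\right)\right) = 2 - \left(-1 + \frac{l}{211}\right) = 3 - \frac{l}{211}$)
$D = -345059$ ($D = \left(-20\right) \left(-3498\right) - \left(5 + 6 \left(-263\right)^{2}\right) = 69960 - \left(5 + 6 \cdot 69169\right) = 69960 - \left(5 + 415014\right) = 69960 - 415019 = -345059$)
$D + d{\left(-635,W{\left(15,17 \right)} \right)} = -345059 + \left(3 - - \frac{18}{211}\right) = -345059 + \left(3 + \frac{18}{211}\right) = -345059 + \frac{651}{211} = - \frac{72806798}{211}$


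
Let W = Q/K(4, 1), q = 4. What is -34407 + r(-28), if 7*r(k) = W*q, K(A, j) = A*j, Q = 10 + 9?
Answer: -240830/7 ≈ -34404.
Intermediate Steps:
Q = 19
W = 19/4 (W = 19/((4*1)) = 19/4 ≈ 4.7500)
r(k) = 19/7 (r(k) = ((19/4)*4)/7 = (1/7)*19 = 19/7)
-34407 + r(-28) = -34407 + 19/7 = -240830/7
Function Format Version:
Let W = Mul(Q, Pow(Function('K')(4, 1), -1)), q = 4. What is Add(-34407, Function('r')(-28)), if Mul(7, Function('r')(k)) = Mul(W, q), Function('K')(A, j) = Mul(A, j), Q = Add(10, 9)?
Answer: Rational(-240830, 7) ≈ -34404.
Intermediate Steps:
Q = 19
W = Rational(19, 4) (W = Mul(19, Pow(Mul(4, 1), -1)) = Mul(19, Pow(4, -1)) = Mul(19, Rational(1, 4)) = Rational(19, 4) ≈ 4.7500)
Function('r')(k) = Rational(19, 7) (Function('r')(k) = Mul(Rational(1, 7), Mul(Rational(19, 4), 4)) = Mul(Rational(1, 7), 19) = Rational(19, 7))
Add(-34407, Function('r')(-28)) = Add(-34407, Rational(19, 7)) = Rational(-240830, 7)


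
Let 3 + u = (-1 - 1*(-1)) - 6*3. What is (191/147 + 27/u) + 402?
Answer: 59096/147 ≈ 402.01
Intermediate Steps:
u = -21 (u = -3 + ((-1 - 1*(-1)) - 6*3) = -3 + ((-1 + 1) - 2*9) = -3 + (0 - 18) = -3 - 18 = -21)
(191/147 + 27/u) + 402 = (191/147 + 27/(-21)) + 402 = (191*(1/147) + 27*(-1/21)) + 402 = (191/147 - 9/7) + 402 = 2/147 + 402 = 59096/147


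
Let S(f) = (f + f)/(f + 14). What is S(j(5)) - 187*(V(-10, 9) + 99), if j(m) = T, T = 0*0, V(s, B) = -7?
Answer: -17204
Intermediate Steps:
T = 0
j(m) = 0
S(f) = 2*f/(14 + f) (S(f) = (2*f)/(14 + f) = 2*f/(14 + f))
S(j(5)) - 187*(V(-10, 9) + 99) = 2*0/(14 + 0) - 187*(-7 + 99) = 2*0/14 - 187*92 = 2*0*(1/14) - 17204 = 0 - 17204 = -17204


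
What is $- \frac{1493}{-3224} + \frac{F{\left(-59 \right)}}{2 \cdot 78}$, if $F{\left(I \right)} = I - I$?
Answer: $\frac{1493}{3224} \approx 0.46309$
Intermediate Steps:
$F{\left(I \right)} = 0$
$- \frac{1493}{-3224} + \frac{F{\left(-59 \right)}}{2 \cdot 78} = - \frac{1493}{-3224} + \frac{0}{2 \cdot 78} = \left(-1493\right) \left(- \frac{1}{3224}\right) + \frac{0}{156} = \frac{1493}{3224} + 0 \cdot \frac{1}{156} = \frac{1493}{3224} + 0 = \frac{1493}{3224}$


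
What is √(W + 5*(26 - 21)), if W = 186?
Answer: √211 ≈ 14.526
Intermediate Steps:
√(W + 5*(26 - 21)) = √(186 + 5*(26 - 21)) = √(186 + 5*5) = √(186 + 25) = √211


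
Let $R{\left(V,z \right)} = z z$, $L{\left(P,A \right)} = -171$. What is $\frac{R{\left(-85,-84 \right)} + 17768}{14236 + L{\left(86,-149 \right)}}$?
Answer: $\frac{856}{485} \approx 1.7649$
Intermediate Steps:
$R{\left(V,z \right)} = z^{2}$
$\frac{R{\left(-85,-84 \right)} + 17768}{14236 + L{\left(86,-149 \right)}} = \frac{\left(-84\right)^{2} + 17768}{14236 - 171} = \frac{7056 + 17768}{14065} = 24824 \cdot \frac{1}{14065} = \frac{856}{485}$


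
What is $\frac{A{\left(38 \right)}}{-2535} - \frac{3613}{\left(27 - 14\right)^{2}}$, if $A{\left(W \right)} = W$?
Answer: $- \frac{54233}{2535} \approx -21.394$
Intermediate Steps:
$\frac{A{\left(38 \right)}}{-2535} - \frac{3613}{\left(27 - 14\right)^{2}} = \frac{38}{-2535} - \frac{3613}{\left(27 - 14\right)^{2}} = 38 \left(- \frac{1}{2535}\right) - \frac{3613}{13^{2}} = - \frac{38}{2535} - \frac{3613}{169} = - \frac{54233}{2535}$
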